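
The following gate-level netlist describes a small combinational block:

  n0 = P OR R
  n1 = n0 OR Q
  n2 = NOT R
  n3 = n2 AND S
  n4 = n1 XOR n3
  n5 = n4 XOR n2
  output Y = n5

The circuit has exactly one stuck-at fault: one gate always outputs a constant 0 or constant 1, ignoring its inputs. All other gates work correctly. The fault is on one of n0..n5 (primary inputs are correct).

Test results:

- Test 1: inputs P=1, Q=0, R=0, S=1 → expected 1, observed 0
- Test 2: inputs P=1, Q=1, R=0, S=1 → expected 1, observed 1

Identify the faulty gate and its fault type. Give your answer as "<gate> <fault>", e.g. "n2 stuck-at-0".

Fault-free values for test 1 (P=1, Q=0, R=0, S=1): n0=1, n1=1, n2=1, n3=1, n4=0, n5=1, giving Y=1. Observed 0.
Test 1: faults giving observed 0 are {n0 stuck-at-0, n1 stuck-at-0, n3 stuck-at-0, n4 stuck-at-1, n5 stuck-at-0}.
Test 2 (P=1, Q=1, R=0, S=1): fault-free n0=1, n1=1, n2=1, n3=1, n4=0, n5=1 → 1; observed 1. Eliminates n1 stuck-at-0, n3 stuck-at-0, n4 stuck-at-1, n5 stuck-at-0.
Only n0 stuck-at-0 is consistent with every test.

n0 stuck-at-0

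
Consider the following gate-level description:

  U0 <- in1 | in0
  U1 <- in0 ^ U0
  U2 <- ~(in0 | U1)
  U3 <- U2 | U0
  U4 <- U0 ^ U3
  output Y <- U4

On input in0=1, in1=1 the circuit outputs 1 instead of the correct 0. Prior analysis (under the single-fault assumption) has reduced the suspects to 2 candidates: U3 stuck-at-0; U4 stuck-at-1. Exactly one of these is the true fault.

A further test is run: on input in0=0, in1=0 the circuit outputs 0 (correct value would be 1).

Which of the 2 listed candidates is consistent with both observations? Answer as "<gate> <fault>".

U3 stuck-at-0

Evaluate each candidate on input in0=0, in1=0:
  U3 stuck-at-0: U0=0, U1=0, U2=1, U3=0 [stuck-at-0], U4=0 → 0 — matches
  U4 stuck-at-1: U0=0, U1=0, U2=1, U3=1, U4=1 [stuck-at-1] → 1 — eliminated
Only U3 stuck-at-0 reproduces the observed 0.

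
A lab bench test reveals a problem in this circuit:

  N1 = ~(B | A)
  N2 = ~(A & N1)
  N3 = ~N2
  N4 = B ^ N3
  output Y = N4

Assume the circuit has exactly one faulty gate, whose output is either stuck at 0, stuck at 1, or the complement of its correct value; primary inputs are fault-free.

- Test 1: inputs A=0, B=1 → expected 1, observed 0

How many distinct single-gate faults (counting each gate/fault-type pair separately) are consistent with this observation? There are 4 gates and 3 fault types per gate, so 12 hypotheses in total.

Fault-free: N1=0, N2=1, N3=0, N4=1 → 1. Observed 0.
  N1 stuck-at-0: output 1 ✗
  N1 stuck-at-1: output 1 ✗
  N1 inverted output: output 1 ✗
  N2 stuck-at-0: output 0 ✓
  N2 stuck-at-1: output 1 ✗
  N2 inverted output: output 0 ✓
  N3 stuck-at-0: output 1 ✗
  N3 stuck-at-1: output 0 ✓
  N3 inverted output: output 0 ✓
  N4 stuck-at-0: output 0 ✓
  N4 stuck-at-1: output 1 ✗
  N4 inverted output: output 0 ✓
Consistent faults: {N2 stuck-at-0, N2 inverted output, N3 stuck-at-1, N3 inverted output, N4 stuck-at-0, N4 inverted output} — 6 in all.

6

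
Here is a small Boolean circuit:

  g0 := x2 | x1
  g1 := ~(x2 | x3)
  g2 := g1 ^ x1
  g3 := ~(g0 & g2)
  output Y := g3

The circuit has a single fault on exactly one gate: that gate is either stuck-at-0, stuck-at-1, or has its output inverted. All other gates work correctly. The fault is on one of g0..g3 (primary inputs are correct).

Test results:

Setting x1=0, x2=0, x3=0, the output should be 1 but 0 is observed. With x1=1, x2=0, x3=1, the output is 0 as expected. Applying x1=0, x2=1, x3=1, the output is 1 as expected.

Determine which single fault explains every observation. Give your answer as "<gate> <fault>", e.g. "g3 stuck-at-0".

Fault-free values for test 1 (x1=0, x2=0, x3=0): g0=0, g1=1, g2=1, g3=1, giving Y=1. Observed 0.
Test 1: faults giving observed 0 are {g0 stuck-at-1, g0 inverted output, g3 stuck-at-0, g3 inverted output}.
Test 2 (x1=1, x2=0, x3=1): fault-free g0=1, g1=0, g2=1, g3=0 → 0; observed 0. Eliminates g0 inverted output, g3 inverted output.
Test 3 (x1=0, x2=1, x3=1): fault-free g0=1, g1=0, g2=0, g3=1 → 1; observed 1. Eliminates g3 stuck-at-0.
Only g0 stuck-at-1 is consistent with every test.

g0 stuck-at-1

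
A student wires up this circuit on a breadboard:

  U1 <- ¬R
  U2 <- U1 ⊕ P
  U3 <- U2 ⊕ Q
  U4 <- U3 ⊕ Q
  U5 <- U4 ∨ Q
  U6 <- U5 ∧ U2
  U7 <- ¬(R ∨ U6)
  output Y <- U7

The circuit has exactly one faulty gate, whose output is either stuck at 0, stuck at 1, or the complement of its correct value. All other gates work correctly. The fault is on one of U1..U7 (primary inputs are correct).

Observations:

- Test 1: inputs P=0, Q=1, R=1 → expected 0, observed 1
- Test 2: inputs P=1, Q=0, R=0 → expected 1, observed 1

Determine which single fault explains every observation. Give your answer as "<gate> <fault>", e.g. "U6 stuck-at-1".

U7 stuck-at-1

Fault-free values for test 1 (P=0, Q=1, R=1): U1=0, U2=0, U3=1, U4=0, U5=1, U6=0, U7=0, giving Y=0. Observed 1.
Test 1: faults giving observed 1 are {U7 stuck-at-1, U7 inverted output}.
Test 2 (P=1, Q=0, R=0): fault-free U1=1, U2=0, U3=0, U4=0, U5=0, U6=0, U7=1 → 1; observed 1. Eliminates U7 inverted output.
Only U7 stuck-at-1 is consistent with every test.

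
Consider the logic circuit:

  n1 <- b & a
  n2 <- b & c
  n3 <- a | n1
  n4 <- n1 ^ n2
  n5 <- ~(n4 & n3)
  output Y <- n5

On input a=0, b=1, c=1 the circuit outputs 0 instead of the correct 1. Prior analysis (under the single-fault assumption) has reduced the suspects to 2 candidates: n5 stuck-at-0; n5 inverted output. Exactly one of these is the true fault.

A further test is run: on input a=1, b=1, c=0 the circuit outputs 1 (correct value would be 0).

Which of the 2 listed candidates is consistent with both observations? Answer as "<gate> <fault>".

n5 inverted output

Evaluate each candidate on input a=1, b=1, c=0:
  n5 stuck-at-0: n1=1, n2=0, n3=1, n4=1, n5=0 [stuck-at-0] → 0 — eliminated
  n5 inverted output: n1=1, n2=0, n3=1, n4=1, n5=1 [inverted output] → 1 — matches
Only n5 inverted output reproduces the observed 1.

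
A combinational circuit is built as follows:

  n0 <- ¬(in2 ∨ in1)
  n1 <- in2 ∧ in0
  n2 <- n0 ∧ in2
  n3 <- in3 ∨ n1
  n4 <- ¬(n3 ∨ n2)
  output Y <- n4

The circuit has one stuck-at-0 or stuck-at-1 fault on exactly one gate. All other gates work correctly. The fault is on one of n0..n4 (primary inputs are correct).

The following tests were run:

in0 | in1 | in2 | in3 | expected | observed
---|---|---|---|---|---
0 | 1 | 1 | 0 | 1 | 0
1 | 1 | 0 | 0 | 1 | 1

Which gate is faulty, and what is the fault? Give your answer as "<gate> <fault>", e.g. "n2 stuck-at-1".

n0 stuck-at-1

Fault-free values for test 1 (in0=0, in1=1, in2=1, in3=0): n0=0, n1=0, n2=0, n3=0, n4=1, giving Y=1. Observed 0.
Test 1: faults giving observed 0 are {n0 stuck-at-1, n1 stuck-at-1, n2 stuck-at-1, n3 stuck-at-1, n4 stuck-at-0}.
Test 2 (in0=1, in1=1, in2=0, in3=0): fault-free n0=0, n1=0, n2=0, n3=0, n4=1 → 1; observed 1. Eliminates n1 stuck-at-1, n2 stuck-at-1, n3 stuck-at-1, n4 stuck-at-0.
Only n0 stuck-at-1 is consistent with every test.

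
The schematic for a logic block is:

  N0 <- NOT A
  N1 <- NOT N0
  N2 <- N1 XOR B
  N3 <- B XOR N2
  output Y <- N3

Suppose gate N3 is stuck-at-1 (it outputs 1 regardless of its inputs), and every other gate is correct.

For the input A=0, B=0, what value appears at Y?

Propagate with N3 forced: N0=1, N1=0, N2=0, N3=1 [stuck-at-1].
So Y = 1. (Without the fault it would be 0.)

1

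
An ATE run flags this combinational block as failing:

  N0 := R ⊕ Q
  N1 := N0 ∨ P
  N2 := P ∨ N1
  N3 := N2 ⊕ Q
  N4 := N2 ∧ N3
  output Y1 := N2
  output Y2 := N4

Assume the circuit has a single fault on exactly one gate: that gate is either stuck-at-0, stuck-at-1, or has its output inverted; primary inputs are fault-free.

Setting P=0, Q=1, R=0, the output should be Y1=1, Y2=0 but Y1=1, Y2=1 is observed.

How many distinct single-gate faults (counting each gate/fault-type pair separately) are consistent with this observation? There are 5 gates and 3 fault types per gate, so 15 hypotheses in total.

Fault-free: N0=1, N1=1, N2=1, N3=0, N4=0 → Y1=1, Y2=0. Observed Y1=1, Y2=1.
  N0: none of the 3 fault types match ✗
  N1: none of the 3 fault types match ✗
  N2: none of the 3 fault types match ✗
  N3: stuck-at-1, inverted output ✓; others ✗
  N4: stuck-at-1, inverted output ✓; others ✗
Consistent faults: {N3 stuck-at-1, N3 inverted output, N4 stuck-at-1, N4 inverted output} — 4 in all.

4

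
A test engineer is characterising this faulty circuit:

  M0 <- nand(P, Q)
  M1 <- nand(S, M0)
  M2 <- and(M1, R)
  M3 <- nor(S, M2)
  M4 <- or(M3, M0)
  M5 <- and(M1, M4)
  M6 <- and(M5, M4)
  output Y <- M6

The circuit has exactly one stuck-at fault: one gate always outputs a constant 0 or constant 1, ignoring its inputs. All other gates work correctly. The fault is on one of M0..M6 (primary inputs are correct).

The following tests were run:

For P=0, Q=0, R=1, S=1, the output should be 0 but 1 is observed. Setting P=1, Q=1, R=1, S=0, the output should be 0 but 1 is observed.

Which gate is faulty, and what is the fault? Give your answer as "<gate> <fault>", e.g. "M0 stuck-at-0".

Fault-free values for test 1 (P=0, Q=0, R=1, S=1): M0=1, M1=0, M2=0, M3=0, M4=1, M5=0, M6=0, giving Y=0. Observed 1.
Test 1: faults giving observed 1 are {M1 stuck-at-1, M5 stuck-at-1, M6 stuck-at-1}.
Test 2 (P=1, Q=1, R=1, S=0): fault-free M0=0, M1=1, M2=1, M3=0, M4=0, M5=0, M6=0 → 0; observed 1. Eliminates M1 stuck-at-1, M5 stuck-at-1.
Only M6 stuck-at-1 is consistent with every test.

M6 stuck-at-1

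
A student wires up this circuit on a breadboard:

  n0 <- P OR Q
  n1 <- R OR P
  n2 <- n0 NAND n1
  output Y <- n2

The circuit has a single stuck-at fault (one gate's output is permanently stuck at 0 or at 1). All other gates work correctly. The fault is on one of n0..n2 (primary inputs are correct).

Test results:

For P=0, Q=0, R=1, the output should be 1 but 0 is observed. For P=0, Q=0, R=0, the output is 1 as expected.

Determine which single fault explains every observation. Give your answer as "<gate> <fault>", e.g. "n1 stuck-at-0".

Fault-free values for test 1 (P=0, Q=0, R=1): n0=0, n1=1, n2=1, giving Y=1. Observed 0.
Test 1: faults giving observed 0 are {n0 stuck-at-1, n2 stuck-at-0}.
Test 2 (P=0, Q=0, R=0): fault-free n0=0, n1=0, n2=1 → 1; observed 1. Eliminates n2 stuck-at-0.
Only n0 stuck-at-1 is consistent with every test.

n0 stuck-at-1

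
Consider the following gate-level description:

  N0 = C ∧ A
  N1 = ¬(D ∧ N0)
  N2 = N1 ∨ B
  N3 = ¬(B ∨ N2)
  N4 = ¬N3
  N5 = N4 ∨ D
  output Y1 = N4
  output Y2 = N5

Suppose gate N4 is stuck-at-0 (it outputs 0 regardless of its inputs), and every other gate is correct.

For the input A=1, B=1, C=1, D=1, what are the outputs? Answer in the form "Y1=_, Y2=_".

Y1=0, Y2=1

Propagate with N4 forced: N0=1, N1=0, N2=1, N3=0, N4=0 [stuck-at-0], N5=1.
So the outputs are Y1=0, Y2=1. (Without the fault they would be Y1=1, Y2=1.)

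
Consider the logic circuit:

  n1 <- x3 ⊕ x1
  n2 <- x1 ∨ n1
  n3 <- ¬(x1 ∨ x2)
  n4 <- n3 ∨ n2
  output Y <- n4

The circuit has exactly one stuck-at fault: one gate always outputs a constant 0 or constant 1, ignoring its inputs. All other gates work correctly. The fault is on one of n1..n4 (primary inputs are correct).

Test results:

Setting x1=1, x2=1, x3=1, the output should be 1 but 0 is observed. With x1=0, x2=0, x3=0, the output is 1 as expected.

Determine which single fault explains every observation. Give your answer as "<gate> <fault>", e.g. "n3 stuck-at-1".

Fault-free values for test 1 (x1=1, x2=1, x3=1): n1=0, n2=1, n3=0, n4=1, giving Y=1. Observed 0.
Test 1: faults giving observed 0 are {n2 stuck-at-0, n4 stuck-at-0}.
Test 2 (x1=0, x2=0, x3=0): fault-free n1=0, n2=0, n3=1, n4=1 → 1; observed 1. Eliminates n4 stuck-at-0.
Only n2 stuck-at-0 is consistent with every test.

n2 stuck-at-0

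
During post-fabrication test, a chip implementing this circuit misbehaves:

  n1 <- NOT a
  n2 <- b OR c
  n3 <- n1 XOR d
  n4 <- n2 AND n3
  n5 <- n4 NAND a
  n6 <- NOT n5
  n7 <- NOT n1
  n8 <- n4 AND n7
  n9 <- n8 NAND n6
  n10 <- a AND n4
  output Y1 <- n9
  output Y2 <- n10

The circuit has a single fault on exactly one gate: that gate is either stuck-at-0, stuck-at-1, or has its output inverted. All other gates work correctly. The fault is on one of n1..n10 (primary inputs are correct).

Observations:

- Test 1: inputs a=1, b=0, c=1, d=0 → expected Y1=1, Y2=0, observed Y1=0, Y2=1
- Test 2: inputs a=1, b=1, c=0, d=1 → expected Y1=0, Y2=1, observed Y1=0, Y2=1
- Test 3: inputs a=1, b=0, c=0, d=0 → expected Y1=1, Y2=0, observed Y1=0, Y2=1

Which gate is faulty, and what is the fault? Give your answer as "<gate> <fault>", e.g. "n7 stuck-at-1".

Fault-free values for test 1 (a=1, b=0, c=1, d=0): n1=0, n2=1, n3=0, n4=0, n5=1, n6=0, n7=1, n8=0, n9=1, n10=0, giving Y1=1, Y2=0. Observed Y1=0, Y2=1.
Test 1: faults giving observed Y1=0, Y2=1 are {n3 stuck-at-1, n3 inverted output, n4 stuck-at-1, n4 inverted output}.
Test 2 (a=1, b=1, c=0, d=1): fault-free n1=0, n2=1, n3=1, n4=1, n5=0, n6=1, n7=1, n8=1, n9=0, n10=1 → Y1=0, Y2=1; observed Y1=0, Y2=1. Eliminates n3 inverted output, n4 inverted output.
Test 3 (a=1, b=0, c=0, d=0): fault-free n1=0, n2=0, n3=0, n4=0, n5=1, n6=0, n7=1, n8=0, n9=1, n10=0 → Y1=1, Y2=0; observed Y1=0, Y2=1. Eliminates n3 stuck-at-1.
Only n4 stuck-at-1 is consistent with every test.

n4 stuck-at-1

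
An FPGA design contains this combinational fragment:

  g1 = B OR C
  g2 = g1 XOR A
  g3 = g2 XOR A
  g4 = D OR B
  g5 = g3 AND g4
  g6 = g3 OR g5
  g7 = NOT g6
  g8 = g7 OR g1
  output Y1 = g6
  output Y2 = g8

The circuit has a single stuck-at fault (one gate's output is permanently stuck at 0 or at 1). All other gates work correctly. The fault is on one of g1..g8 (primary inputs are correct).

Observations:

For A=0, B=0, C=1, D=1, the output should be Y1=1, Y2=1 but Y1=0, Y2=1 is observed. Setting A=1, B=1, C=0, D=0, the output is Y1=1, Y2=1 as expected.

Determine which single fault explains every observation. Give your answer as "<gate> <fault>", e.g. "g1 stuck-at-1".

g2 stuck-at-0

Fault-free values for test 1 (A=0, B=0, C=1, D=1): g1=1, g2=1, g3=1, g4=1, g5=1, g6=1, g7=0, g8=1, giving Y1=1, Y2=1. Observed Y1=0, Y2=1.
Test 1: faults giving observed Y1=0, Y2=1 are {g1 stuck-at-0, g2 stuck-at-0, g3 stuck-at-0, g6 stuck-at-0}.
Test 2 (A=1, B=1, C=0, D=0): fault-free g1=1, g2=0, g3=1, g4=1, g5=1, g6=1, g7=0, g8=1 → Y1=1, Y2=1; observed Y1=1, Y2=1. Eliminates g1 stuck-at-0, g3 stuck-at-0, g6 stuck-at-0.
Only g2 stuck-at-0 is consistent with every test.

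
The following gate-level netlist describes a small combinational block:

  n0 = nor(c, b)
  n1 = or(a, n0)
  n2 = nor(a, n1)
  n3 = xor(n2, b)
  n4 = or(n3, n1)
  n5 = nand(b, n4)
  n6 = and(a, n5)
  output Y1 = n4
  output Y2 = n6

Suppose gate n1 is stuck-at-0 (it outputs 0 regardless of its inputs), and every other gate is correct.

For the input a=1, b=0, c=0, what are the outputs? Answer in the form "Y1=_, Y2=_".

Y1=0, Y2=1

Propagate with n1 forced: n0=1, n1=0 [stuck-at-0], n2=0, n3=0, n4=0, n5=1, n6=1.
So the outputs are Y1=0, Y2=1. (Without the fault they would be Y1=1, Y2=1.)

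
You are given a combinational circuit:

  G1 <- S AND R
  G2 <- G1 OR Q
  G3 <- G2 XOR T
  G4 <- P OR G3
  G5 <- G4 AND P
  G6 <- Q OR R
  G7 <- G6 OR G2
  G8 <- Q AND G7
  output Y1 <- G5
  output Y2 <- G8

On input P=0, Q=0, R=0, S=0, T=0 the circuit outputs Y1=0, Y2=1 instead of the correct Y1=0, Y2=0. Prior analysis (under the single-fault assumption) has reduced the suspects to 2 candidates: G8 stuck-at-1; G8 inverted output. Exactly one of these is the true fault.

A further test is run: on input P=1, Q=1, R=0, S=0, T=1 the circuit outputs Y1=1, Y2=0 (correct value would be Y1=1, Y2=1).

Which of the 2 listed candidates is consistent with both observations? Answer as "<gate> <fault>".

G8 inverted output

Evaluate each candidate on input P=1, Q=1, R=0, S=0, T=1:
  G8 stuck-at-1: G1=0, G2=1, G3=0, G4=1, G5=1, G6=1, G7=1, G8=1 [stuck-at-1] → Y1=1, Y2=1 — eliminated
  G8 inverted output: G1=0, G2=1, G3=0, G4=1, G5=1, G6=1, G7=1, G8=0 [inverted output] → Y1=1, Y2=0 — matches
Only G8 inverted output reproduces the observed Y1=1, Y2=0.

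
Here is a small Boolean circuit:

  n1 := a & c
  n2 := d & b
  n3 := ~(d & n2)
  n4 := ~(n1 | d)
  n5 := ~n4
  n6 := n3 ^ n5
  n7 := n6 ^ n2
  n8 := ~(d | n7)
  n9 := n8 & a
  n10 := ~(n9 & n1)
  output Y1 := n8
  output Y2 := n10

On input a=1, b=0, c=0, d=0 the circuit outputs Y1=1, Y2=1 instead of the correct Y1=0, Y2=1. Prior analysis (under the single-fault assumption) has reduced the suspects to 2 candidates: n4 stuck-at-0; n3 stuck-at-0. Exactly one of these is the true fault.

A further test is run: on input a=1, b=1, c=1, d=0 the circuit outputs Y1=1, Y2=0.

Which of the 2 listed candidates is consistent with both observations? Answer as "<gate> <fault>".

Evaluate each candidate on input a=1, b=1, c=1, d=0:
  n4 stuck-at-0: n1=1, n2=0, n3=1, n4=0 [stuck-at-0], n5=1, n6=0, n7=0, n8=1, n9=1, n10=0 → Y1=1, Y2=0 — matches
  n3 stuck-at-0: n1=1, n2=0, n3=0 [stuck-at-0], n4=0, n5=1, n6=1, n7=1, n8=0, n9=0, n10=1 → Y1=0, Y2=1 — eliminated
Only n4 stuck-at-0 reproduces the observed Y1=1, Y2=0.

n4 stuck-at-0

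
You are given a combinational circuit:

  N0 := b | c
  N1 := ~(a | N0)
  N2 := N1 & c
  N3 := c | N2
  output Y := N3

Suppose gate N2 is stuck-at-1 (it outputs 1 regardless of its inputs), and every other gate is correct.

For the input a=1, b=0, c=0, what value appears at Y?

Propagate with N2 forced: N0=0, N1=0, N2=1 [stuck-at-1], N3=1.
So Y = 1. (Without the fault it would be 0.)

1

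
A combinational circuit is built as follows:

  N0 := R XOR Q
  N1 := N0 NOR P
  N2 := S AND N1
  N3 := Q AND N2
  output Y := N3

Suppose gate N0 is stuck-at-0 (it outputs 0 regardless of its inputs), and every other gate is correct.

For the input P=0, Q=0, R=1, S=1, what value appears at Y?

0

Propagate with N0 forced: N0=0 [stuck-at-0], N1=1, N2=1, N3=0.
So Y = 0. (Same as the fault-free value — the fault is masked on this input.)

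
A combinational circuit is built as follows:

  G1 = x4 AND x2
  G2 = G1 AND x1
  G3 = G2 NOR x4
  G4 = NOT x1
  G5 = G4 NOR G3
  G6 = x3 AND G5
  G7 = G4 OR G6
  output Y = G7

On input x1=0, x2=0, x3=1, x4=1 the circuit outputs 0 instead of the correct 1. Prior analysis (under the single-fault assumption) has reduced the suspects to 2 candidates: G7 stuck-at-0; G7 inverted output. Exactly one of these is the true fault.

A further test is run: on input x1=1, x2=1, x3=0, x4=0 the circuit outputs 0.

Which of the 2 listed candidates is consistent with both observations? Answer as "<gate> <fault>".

G7 stuck-at-0

Evaluate each candidate on input x1=1, x2=1, x3=0, x4=0:
  G7 stuck-at-0: G1=0, G2=0, G3=1, G4=0, G5=0, G6=0, G7=0 [stuck-at-0] → 0 — matches
  G7 inverted output: G1=0, G2=0, G3=1, G4=0, G5=0, G6=0, G7=1 [inverted output] → 1 — eliminated
Only G7 stuck-at-0 reproduces the observed 0.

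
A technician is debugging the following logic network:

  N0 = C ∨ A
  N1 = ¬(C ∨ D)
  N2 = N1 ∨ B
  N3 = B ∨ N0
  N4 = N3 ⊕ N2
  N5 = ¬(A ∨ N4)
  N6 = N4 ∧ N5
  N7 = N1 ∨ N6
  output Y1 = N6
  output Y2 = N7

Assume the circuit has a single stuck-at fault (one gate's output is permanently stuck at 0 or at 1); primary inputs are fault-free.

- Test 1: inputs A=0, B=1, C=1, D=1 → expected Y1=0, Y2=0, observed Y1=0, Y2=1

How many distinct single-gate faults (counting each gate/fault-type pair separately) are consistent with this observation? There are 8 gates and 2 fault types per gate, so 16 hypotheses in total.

Fault-free: N0=1, N1=0, N2=1, N3=1, N4=0, N5=1, N6=0, N7=0 → Y1=0, Y2=0. Observed Y1=0, Y2=1.
  N0: none of the 2 fault types match ✗
  N1: stuck-at-1 ✓; others ✗
  N2: none of the 2 fault types match ✗
  N3: none of the 2 fault types match ✗
  N4: none of the 2 fault types match ✗
  N5: none of the 2 fault types match ✗
  N6: none of the 2 fault types match ✗
  N7: stuck-at-1 ✓; others ✗
Consistent faults: {N1 stuck-at-1, N7 stuck-at-1} — 2 in all.

2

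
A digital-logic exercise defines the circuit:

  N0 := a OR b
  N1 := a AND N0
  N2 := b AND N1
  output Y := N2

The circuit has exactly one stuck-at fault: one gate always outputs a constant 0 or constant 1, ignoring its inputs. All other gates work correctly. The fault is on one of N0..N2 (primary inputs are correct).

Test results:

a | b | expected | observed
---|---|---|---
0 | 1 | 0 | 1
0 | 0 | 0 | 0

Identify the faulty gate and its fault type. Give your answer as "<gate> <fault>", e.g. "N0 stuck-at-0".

Fault-free values for test 1 (a=0, b=1): N0=1, N1=0, N2=0, giving Y=0. Observed 1.
Test 1: faults giving observed 1 are {N1 stuck-at-1, N2 stuck-at-1}.
Test 2 (a=0, b=0): fault-free N0=0, N1=0, N2=0 → 0; observed 0. Eliminates N2 stuck-at-1.
Only N1 stuck-at-1 is consistent with every test.

N1 stuck-at-1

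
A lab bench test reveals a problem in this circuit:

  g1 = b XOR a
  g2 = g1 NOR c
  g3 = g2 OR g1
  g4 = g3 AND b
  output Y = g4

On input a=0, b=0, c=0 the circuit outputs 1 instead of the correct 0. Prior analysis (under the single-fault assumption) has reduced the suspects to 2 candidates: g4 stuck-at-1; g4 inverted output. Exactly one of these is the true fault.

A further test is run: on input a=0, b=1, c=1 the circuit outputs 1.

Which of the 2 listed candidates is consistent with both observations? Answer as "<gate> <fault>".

Evaluate each candidate on input a=0, b=1, c=1:
  g4 stuck-at-1: g1=1, g2=0, g3=1, g4=1 [stuck-at-1] → 1 — matches
  g4 inverted output: g1=1, g2=0, g3=1, g4=0 [inverted output] → 0 — eliminated
Only g4 stuck-at-1 reproduces the observed 1.

g4 stuck-at-1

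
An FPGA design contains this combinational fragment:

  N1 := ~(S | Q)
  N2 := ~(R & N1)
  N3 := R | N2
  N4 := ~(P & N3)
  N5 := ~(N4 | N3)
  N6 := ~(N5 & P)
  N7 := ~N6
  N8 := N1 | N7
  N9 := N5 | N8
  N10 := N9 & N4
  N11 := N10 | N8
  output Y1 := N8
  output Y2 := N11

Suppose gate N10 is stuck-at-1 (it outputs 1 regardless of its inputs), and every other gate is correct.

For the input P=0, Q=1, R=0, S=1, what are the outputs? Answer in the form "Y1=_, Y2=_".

Y1=0, Y2=1

Propagate with N10 forced: N1=0, N2=1, N3=1, N4=1, N5=0, N6=1, N7=0, N8=0, N9=0, N10=1 [stuck-at-1], N11=1.
So the outputs are Y1=0, Y2=1. (Without the fault they would be Y1=0, Y2=0.)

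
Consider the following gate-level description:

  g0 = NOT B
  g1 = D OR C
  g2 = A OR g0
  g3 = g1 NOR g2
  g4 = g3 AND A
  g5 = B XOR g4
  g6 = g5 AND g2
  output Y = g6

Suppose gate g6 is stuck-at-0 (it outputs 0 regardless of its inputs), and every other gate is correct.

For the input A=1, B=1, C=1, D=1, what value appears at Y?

Propagate with g6 forced: g0=0, g1=1, g2=1, g3=0, g4=0, g5=1, g6=0 [stuck-at-0].
So Y = 0. (Without the fault it would be 1.)

0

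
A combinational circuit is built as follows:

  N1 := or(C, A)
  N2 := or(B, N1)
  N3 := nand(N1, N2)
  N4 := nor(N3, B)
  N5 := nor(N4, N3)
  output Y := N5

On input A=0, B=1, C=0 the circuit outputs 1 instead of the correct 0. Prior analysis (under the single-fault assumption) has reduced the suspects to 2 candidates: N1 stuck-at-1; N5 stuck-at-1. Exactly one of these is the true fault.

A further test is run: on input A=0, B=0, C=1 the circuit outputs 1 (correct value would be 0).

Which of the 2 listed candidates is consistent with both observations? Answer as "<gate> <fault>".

Evaluate each candidate on input A=0, B=0, C=1:
  N1 stuck-at-1: N1=1 [stuck-at-1], N2=1, N3=0, N4=1, N5=0 → 0 — eliminated
  N5 stuck-at-1: N1=1, N2=1, N3=0, N4=1, N5=1 [stuck-at-1] → 1 — matches
Only N5 stuck-at-1 reproduces the observed 1.

N5 stuck-at-1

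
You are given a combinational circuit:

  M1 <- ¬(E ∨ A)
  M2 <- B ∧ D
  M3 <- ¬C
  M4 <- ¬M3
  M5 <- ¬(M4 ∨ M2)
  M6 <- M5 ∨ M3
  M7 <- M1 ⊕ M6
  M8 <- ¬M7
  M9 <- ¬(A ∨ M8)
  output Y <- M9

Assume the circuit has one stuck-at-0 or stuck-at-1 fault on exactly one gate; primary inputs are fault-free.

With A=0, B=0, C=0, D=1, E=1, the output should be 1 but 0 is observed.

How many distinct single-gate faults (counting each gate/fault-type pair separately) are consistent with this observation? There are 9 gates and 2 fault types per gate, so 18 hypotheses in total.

Fault-free: M1=0, M2=0, M3=1, M4=0, M5=1, M6=1, M7=1, M8=0, M9=1 → 1. Observed 0.
  M1: stuck-at-1 ✓; others ✗
  M2: none of the 2 fault types match ✗
  M3: stuck-at-0 ✓; others ✗
  M4: none of the 2 fault types match ✗
  M5: none of the 2 fault types match ✗
  M6: stuck-at-0 ✓; others ✗
  M7: stuck-at-0 ✓; others ✗
  M8: stuck-at-1 ✓; others ✗
  M9: stuck-at-0 ✓; others ✗
Consistent faults: {M1 stuck-at-1, M3 stuck-at-0, M6 stuck-at-0, M7 stuck-at-0, M8 stuck-at-1, M9 stuck-at-0} — 6 in all.

6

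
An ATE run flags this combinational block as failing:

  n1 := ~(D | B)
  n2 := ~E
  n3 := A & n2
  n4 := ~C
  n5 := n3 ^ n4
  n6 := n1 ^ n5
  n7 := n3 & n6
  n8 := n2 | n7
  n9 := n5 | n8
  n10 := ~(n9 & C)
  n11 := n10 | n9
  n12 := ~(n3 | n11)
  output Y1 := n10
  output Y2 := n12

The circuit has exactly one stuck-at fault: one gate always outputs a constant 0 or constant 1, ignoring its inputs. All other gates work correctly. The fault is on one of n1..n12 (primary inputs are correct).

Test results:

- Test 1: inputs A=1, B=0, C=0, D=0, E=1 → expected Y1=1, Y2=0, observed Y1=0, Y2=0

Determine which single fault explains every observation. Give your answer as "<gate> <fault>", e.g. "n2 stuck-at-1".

n10 stuck-at-0

Fault-free values for test 1 (A=1, B=0, C=0, D=0, E=1): n1=1, n2=0, n3=0, n4=1, n5=1, n6=0, n7=0, n8=0, n9=1, n10=1, n11=1, n12=0, giving Y1=1, Y2=0. Observed Y1=0, Y2=0.
Test 1: faults giving observed Y1=0, Y2=0 are {n10 stuck-at-0}.
Only n10 stuck-at-0 is consistent with every test.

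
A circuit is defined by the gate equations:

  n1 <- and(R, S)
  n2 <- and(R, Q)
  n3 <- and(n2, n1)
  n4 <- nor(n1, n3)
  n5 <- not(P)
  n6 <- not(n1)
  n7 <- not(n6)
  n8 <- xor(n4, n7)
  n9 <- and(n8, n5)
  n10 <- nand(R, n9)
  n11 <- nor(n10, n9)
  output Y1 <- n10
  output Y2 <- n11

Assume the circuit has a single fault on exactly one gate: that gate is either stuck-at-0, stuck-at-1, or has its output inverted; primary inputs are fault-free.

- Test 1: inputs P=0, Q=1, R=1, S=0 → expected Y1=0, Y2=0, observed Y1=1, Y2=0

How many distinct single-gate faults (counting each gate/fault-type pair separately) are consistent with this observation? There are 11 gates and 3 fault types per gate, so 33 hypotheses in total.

Fault-free: n1=0, n2=1, n3=0, n4=1, n5=1, n6=1, n7=0, n8=1, n9=1, n10=0, n11=0 → Y1=0, Y2=0. Observed Y1=1, Y2=0.
  n1: none of the 3 fault types match ✗
  n2: none of the 3 fault types match ✗
  n3: stuck-at-1, inverted output ✓; others ✗
  n4: stuck-at-0, inverted output ✓; others ✗
  n5: stuck-at-0, inverted output ✓; others ✗
  n6: stuck-at-0, inverted output ✓; others ✗
  n7: stuck-at-1, inverted output ✓; others ✗
  n8: stuck-at-0, inverted output ✓; others ✗
  n9: stuck-at-0, inverted output ✓; others ✗
  n10: stuck-at-1, inverted output ✓; others ✗
  n11: none of the 3 fault types match ✗
Consistent faults: {n3 stuck-at-1, n3 inverted output, n4 stuck-at-0, n4 inverted output, n5 stuck-at-0, n5 inverted output, n6 stuck-at-0, n6 inverted output, n7 stuck-at-1, n7 inverted output, n8 stuck-at-0, n8 inverted output, n9 stuck-at-0, n9 inverted output, n10 stuck-at-1, n10 inverted output} — 16 in all.

16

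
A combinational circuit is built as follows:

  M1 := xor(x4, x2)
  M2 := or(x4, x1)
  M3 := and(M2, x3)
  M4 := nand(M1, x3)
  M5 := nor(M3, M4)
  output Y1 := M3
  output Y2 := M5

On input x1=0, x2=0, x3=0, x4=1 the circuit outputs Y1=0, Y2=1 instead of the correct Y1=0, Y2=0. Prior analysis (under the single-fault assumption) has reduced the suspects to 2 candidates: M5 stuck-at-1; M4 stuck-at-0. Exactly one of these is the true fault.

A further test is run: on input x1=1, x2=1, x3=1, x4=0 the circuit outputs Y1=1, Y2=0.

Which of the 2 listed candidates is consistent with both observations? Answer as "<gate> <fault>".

Evaluate each candidate on input x1=1, x2=1, x3=1, x4=0:
  M5 stuck-at-1: M1=1, M2=1, M3=1, M4=0, M5=1 [stuck-at-1] → Y1=1, Y2=1 — eliminated
  M4 stuck-at-0: M1=1, M2=1, M3=1, M4=0 [stuck-at-0], M5=0 → Y1=1, Y2=0 — matches
Only M4 stuck-at-0 reproduces the observed Y1=1, Y2=0.

M4 stuck-at-0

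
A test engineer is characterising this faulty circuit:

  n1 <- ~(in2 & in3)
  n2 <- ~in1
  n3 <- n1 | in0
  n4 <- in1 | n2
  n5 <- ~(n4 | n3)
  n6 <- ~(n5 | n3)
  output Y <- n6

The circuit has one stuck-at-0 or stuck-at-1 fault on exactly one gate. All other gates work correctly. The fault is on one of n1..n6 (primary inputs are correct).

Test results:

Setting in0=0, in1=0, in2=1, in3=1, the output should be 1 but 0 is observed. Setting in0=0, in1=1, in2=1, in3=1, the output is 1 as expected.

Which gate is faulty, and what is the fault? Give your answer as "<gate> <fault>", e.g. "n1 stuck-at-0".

n2 stuck-at-0

Fault-free values for test 1 (in0=0, in1=0, in2=1, in3=1): n1=0, n2=1, n3=0, n4=1, n5=0, n6=1, giving Y=1. Observed 0.
Test 1: faults giving observed 0 are {n1 stuck-at-1, n2 stuck-at-0, n3 stuck-at-1, n4 stuck-at-0, n5 stuck-at-1, n6 stuck-at-0}.
Test 2 (in0=0, in1=1, in2=1, in3=1): fault-free n1=0, n2=0, n3=0, n4=1, n5=0, n6=1 → 1; observed 1. Eliminates n1 stuck-at-1, n3 stuck-at-1, n4 stuck-at-0, n5 stuck-at-1, n6 stuck-at-0.
Only n2 stuck-at-0 is consistent with every test.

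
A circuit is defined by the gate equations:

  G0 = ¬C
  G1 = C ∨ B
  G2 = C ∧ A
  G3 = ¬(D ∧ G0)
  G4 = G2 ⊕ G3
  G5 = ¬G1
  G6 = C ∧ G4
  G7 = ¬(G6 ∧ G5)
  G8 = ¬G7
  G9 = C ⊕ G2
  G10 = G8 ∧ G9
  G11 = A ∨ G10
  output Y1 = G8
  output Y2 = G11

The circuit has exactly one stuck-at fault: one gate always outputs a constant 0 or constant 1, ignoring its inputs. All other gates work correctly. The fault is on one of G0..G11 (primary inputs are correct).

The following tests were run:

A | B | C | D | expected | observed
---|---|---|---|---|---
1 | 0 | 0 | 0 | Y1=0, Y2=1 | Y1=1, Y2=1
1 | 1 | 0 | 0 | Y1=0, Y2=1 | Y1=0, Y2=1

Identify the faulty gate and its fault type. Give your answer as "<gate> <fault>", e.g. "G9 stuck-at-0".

G6 stuck-at-1

Fault-free values for test 1 (A=1, B=0, C=0, D=0): G0=1, G1=0, G2=0, G3=1, G4=1, G5=1, G6=0, G7=1, G8=0, G9=0, G10=0, G11=1, giving Y1=0, Y2=1. Observed Y1=1, Y2=1.
Test 1: faults giving observed Y1=1, Y2=1 are {G6 stuck-at-1, G7 stuck-at-0, G8 stuck-at-1}.
Test 2 (A=1, B=1, C=0, D=0): fault-free G0=1, G1=1, G2=0, G3=1, G4=1, G5=0, G6=0, G7=1, G8=0, G9=0, G10=0, G11=1 → Y1=0, Y2=1; observed Y1=0, Y2=1. Eliminates G7 stuck-at-0, G8 stuck-at-1.
Only G6 stuck-at-1 is consistent with every test.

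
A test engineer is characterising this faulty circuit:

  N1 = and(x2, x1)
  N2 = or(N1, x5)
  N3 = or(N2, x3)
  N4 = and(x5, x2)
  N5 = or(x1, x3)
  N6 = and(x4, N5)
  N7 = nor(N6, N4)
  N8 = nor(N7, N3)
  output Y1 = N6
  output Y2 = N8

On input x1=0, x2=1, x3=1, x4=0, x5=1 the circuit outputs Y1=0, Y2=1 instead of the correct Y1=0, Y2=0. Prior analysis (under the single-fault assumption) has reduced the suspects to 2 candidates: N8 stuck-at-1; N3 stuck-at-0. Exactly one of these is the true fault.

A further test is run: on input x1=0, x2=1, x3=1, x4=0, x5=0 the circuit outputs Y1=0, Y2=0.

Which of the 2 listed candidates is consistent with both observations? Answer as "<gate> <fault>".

N3 stuck-at-0

Evaluate each candidate on input x1=0, x2=1, x3=1, x4=0, x5=0:
  N8 stuck-at-1: N1=0, N2=0, N3=1, N4=0, N5=1, N6=0, N7=1, N8=1 [stuck-at-1] → Y1=0, Y2=1 — eliminated
  N3 stuck-at-0: N1=0, N2=0, N3=0 [stuck-at-0], N4=0, N5=1, N6=0, N7=1, N8=0 → Y1=0, Y2=0 — matches
Only N3 stuck-at-0 reproduces the observed Y1=0, Y2=0.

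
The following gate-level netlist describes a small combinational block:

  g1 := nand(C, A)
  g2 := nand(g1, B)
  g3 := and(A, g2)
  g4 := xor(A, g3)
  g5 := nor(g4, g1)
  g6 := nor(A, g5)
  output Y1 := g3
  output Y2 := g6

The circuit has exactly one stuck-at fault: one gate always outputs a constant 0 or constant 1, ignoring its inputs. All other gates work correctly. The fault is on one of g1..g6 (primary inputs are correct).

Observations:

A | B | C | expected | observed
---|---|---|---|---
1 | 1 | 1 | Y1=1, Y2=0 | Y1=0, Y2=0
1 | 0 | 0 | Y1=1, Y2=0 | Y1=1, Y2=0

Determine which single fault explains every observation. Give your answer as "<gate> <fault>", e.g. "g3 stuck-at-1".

g1 stuck-at-1

Fault-free values for test 1 (A=1, B=1, C=1): g1=0, g2=1, g3=1, g4=0, g5=1, g6=0, giving Y1=1, Y2=0. Observed Y1=0, Y2=0.
Test 1: faults giving observed Y1=0, Y2=0 are {g1 stuck-at-1, g2 stuck-at-0, g3 stuck-at-0}.
Test 2 (A=1, B=0, C=0): fault-free g1=1, g2=1, g3=1, g4=0, g5=0, g6=0 → Y1=1, Y2=0; observed Y1=1, Y2=0. Eliminates g2 stuck-at-0, g3 stuck-at-0.
Only g1 stuck-at-1 is consistent with every test.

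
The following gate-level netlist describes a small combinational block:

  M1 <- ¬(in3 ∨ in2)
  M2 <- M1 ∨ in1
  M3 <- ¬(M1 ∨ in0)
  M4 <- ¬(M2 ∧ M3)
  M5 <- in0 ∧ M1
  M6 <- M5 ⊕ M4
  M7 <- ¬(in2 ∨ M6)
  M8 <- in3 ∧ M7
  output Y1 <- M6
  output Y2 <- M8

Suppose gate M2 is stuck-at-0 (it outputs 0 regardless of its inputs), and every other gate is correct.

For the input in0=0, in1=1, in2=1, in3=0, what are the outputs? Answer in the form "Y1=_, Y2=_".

Y1=1, Y2=0

Propagate with M2 forced: M1=0, M2=0 [stuck-at-0], M3=1, M4=1, M5=0, M6=1, M7=0, M8=0.
So the outputs are Y1=1, Y2=0. (Without the fault they would be Y1=0, Y2=0.)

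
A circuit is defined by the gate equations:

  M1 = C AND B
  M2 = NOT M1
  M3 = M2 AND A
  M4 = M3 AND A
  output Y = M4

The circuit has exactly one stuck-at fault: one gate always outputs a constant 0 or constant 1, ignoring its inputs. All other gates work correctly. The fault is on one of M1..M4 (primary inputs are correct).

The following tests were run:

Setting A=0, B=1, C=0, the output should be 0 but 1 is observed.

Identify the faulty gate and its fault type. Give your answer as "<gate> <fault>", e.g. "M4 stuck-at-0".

Fault-free values for test 1 (A=0, B=1, C=0): M1=0, M2=1, M3=0, M4=0, giving Y=0. Observed 1.
Test 1: faults giving observed 1 are {M4 stuck-at-1}.
Only M4 stuck-at-1 is consistent with every test.

M4 stuck-at-1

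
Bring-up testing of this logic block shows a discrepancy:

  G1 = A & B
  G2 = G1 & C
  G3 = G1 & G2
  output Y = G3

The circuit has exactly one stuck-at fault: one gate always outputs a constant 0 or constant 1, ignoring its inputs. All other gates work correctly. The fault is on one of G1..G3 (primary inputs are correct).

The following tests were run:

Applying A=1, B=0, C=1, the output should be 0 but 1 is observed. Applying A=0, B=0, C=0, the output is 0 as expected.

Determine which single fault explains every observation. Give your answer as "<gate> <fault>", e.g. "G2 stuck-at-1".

Fault-free values for test 1 (A=1, B=0, C=1): G1=0, G2=0, G3=0, giving Y=0. Observed 1.
Test 1: faults giving observed 1 are {G1 stuck-at-1, G3 stuck-at-1}.
Test 2 (A=0, B=0, C=0): fault-free G1=0, G2=0, G3=0 → 0; observed 0. Eliminates G3 stuck-at-1.
Only G1 stuck-at-1 is consistent with every test.

G1 stuck-at-1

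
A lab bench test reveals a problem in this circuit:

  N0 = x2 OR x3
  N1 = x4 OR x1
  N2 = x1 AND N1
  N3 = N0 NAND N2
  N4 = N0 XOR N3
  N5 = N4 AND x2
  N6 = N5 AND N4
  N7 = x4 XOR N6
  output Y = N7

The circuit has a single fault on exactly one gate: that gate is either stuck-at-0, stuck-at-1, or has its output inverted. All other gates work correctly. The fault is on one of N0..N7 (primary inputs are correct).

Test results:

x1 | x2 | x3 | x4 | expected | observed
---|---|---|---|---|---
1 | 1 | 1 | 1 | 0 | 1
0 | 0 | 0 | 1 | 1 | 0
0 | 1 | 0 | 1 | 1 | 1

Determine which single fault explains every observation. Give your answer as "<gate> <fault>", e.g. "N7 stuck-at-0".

Fault-free values for test 1 (x1=1, x2=1, x3=1, x4=1): N0=1, N1=1, N2=1, N3=0, N4=1, N5=1, N6=1, N7=0, giving Y=0. Observed 1.
Test 1: faults giving observed 1 are {N1 stuck-at-0, N1 inverted output, N2 stuck-at-0, N2 inverted output, N3 stuck-at-1, N3 inverted output, N4 stuck-at-0, N4 inverted output, N5 stuck-at-0, N5 inverted output, N6 stuck-at-0, N6 inverted output, N7 stuck-at-1, N7 inverted output}.
Test 2 (x1=0, x2=0, x3=0, x4=1): fault-free N0=0, N1=1, N2=0, N3=1, N4=1, N5=0, N6=0, N7=1 → 1; observed 0. Eliminates N1 stuck-at-0, N1 inverted output, N2 stuck-at-0, N2 inverted output, N3 stuck-at-1, N3 inverted output, N4 stuck-at-0, N4 inverted output, N5 stuck-at-0, N6 stuck-at-0, N7 stuck-at-1.
Test 3 (x1=0, x2=1, x3=0, x4=1): fault-free N0=1, N1=1, N2=0, N3=1, N4=0, N5=0, N6=0, N7=1 → 1; observed 1. Eliminates N6 inverted output, N7 inverted output.
Only N5 inverted output is consistent with every test.

N5 inverted output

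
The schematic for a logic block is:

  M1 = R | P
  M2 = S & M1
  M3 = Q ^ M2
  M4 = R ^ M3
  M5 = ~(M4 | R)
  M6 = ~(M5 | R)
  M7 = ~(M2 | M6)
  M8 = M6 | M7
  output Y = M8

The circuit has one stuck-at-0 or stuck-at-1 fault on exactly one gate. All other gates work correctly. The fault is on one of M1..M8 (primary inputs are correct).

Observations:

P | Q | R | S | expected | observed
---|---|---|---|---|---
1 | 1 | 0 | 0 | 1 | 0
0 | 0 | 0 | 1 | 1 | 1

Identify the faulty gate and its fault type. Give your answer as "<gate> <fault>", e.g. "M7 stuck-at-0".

M2 stuck-at-1

Fault-free values for test 1 (P=1, Q=1, R=0, S=0): M1=1, M2=0, M3=1, M4=1, M5=0, M6=1, M7=0, M8=1, giving Y=1. Observed 0.
Test 1: faults giving observed 0 are {M2 stuck-at-1, M8 stuck-at-0}.
Test 2 (P=0, Q=0, R=0, S=1): fault-free M1=0, M2=0, M3=0, M4=0, M5=1, M6=0, M7=1, M8=1 → 1; observed 1. Eliminates M8 stuck-at-0.
Only M2 stuck-at-1 is consistent with every test.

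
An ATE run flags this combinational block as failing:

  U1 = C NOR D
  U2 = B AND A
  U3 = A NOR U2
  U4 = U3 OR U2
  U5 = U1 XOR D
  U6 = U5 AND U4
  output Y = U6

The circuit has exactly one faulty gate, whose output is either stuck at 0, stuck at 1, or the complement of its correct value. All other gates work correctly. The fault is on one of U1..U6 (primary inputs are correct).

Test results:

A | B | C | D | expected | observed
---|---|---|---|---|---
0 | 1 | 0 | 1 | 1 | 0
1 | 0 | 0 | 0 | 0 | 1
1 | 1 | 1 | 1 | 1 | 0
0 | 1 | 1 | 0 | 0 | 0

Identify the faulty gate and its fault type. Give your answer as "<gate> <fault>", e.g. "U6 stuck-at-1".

Fault-free values for test 1 (A=0, B=1, C=0, D=1): U1=0, U2=0, U3=1, U4=1, U5=1, U6=1, giving Y=1. Observed 0.
Test 1: faults giving observed 0 are {U1 stuck-at-1, U1 inverted output, U3 stuck-at-0, U3 inverted output, U4 stuck-at-0, U4 inverted output, U5 stuck-at-0, U5 inverted output, U6 stuck-at-0, U6 inverted output}.
Test 2 (A=1, B=0, C=0, D=0): fault-free U1=1, U2=0, U3=0, U4=0, U5=1, U6=0 → 0; observed 1. Eliminates U1 stuck-at-1, U1 inverted output, U3 stuck-at-0, U4 stuck-at-0, U5 stuck-at-0, U5 inverted output, U6 stuck-at-0.
Test 3 (A=1, B=1, C=1, D=1): fault-free U1=0, U2=1, U3=0, U4=1, U5=1, U6=1 → 1; observed 0. Eliminates U3 inverted output.
Test 4 (A=0, B=1, C=1, D=0): fault-free U1=0, U2=0, U3=1, U4=1, U5=0, U6=0 → 0; observed 0. Eliminates U6 inverted output.
Only U4 inverted output is consistent with every test.

U4 inverted output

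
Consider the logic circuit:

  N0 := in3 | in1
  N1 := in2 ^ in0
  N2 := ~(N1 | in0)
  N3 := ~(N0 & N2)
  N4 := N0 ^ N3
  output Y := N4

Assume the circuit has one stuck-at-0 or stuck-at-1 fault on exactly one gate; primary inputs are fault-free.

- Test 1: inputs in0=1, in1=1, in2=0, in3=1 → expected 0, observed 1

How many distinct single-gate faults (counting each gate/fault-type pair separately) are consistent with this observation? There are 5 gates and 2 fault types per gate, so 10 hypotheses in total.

4

Fault-free: N0=1, N1=1, N2=0, N3=1, N4=0 → 0. Observed 1.
  N0 stuck-at-0: output 1 ✓
  N0 stuck-at-1: output 0 ✗
  N1 stuck-at-0: output 0 ✗
  N1 stuck-at-1: output 0 ✗
  N2 stuck-at-0: output 0 ✗
  N2 stuck-at-1: output 1 ✓
  N3 stuck-at-0: output 1 ✓
  N3 stuck-at-1: output 0 ✗
  N4 stuck-at-0: output 0 ✗
  N4 stuck-at-1: output 1 ✓
Consistent faults: {N0 stuck-at-0, N2 stuck-at-1, N3 stuck-at-0, N4 stuck-at-1} — 4 in all.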